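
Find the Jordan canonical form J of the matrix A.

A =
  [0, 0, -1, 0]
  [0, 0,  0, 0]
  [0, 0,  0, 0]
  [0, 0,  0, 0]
J_2(0) ⊕ J_1(0) ⊕ J_1(0)

The characteristic polynomial is
  det(x·I − A) = x^4

Eigenvalues and multiplicities (the geometric multiplicity of λ is n − rank(A − λI), which equals the number of Jordan blocks for λ):
  λ = 0: algebraic multiplicity = 4, geometric multiplicity = 3

Determining the block sizes for each eigenvalue:
  λ = 0: 3 blocks summing to 4 forces exactly one block of size 2 and the rest size 1 → block sizes [2, 1, 1]

Assembling the blocks gives a Jordan form
J =
  [0, 1, 0, 0]
  [0, 0, 0, 0]
  [0, 0, 0, 0]
  [0, 0, 0, 0]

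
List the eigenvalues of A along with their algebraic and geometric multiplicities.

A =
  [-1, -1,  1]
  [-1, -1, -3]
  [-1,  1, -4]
λ = -2: alg = 3, geom = 1

Step 1 — factor the characteristic polynomial to read off the algebraic multiplicities:
  χ_A(x) = (x + 2)^3

Step 2 — compute geometric multiplicities via the rank-nullity identity g(λ) = n − rank(A − λI):
  rank(A − (-2)·I) = 2, so dim ker(A − (-2)·I) = n − 2 = 1

Summary:
  λ = -2: algebraic multiplicity = 3, geometric multiplicity = 1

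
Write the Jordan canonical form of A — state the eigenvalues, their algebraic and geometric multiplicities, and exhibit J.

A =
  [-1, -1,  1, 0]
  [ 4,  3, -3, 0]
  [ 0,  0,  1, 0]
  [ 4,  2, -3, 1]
J_3(1) ⊕ J_1(1)

The characteristic polynomial is
  det(x·I − A) = x^4 - 4*x^3 + 6*x^2 - 4*x + 1 = (x - 1)^4

Eigenvalues and multiplicities (the geometric multiplicity of λ is n − rank(A − λI), which equals the number of Jordan blocks for λ):
  λ = 1: algebraic multiplicity = 4, geometric multiplicity = 2

Determining the block sizes for each eigenvalue:
  λ = 1: with am = 4 and gm = 2, the partition is not yet determined (e.g. several partitions of 4 into 2 parts exist). Let N = A − (1)·I. Computing rank(N^1) = 2, rank(N^2) = 1, rank(N^3) = 0; the number of blocks of size ≥ j is rank(N^{j−1}) − rank(N^j), giving [2, 1, 1]. So we have 1 block(s) of size 3, 1 block(s) of size 1 → block sizes [3, 1]

Assembling the blocks gives a Jordan form
J =
  [1, 1, 0, 0]
  [0, 1, 1, 0]
  [0, 0, 1, 0]
  [0, 0, 0, 1]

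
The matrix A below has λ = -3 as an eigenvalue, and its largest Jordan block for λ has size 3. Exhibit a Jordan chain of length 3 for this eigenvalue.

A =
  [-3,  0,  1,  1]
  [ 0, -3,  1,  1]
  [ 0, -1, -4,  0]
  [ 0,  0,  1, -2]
A Jordan chain for λ = -3 of length 3:
v_1 = (-1, -1, 1, -1)ᵀ
v_2 = (0, 0, -1, 0)ᵀ
v_3 = (0, 1, 0, 0)ᵀ

Let N = A − (-3)·I. We want v_3 with N^3 v_3 = 0 but N^2 v_3 ≠ 0; then v_{j-1} := N · v_j for j = 3, …, 2.

Pick v_3 = (0, 1, 0, 0)ᵀ.
Then v_2 = N · v_3 = (0, 0, -1, 0)ᵀ.
Then v_1 = N · v_2 = (-1, -1, 1, -1)ᵀ.

Sanity check: (A − (-3)·I) v_1 = (0, 0, 0, 0)ᵀ = 0. ✓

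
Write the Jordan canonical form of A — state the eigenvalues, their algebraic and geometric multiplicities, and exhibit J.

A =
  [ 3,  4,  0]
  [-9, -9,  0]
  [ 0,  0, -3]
J_2(-3) ⊕ J_1(-3)

The characteristic polynomial is
  det(x·I − A) = x^3 + 9*x^2 + 27*x + 27 = (x + 3)^3

Eigenvalues and multiplicities (the geometric multiplicity of λ is n − rank(A − λI), which equals the number of Jordan blocks for λ):
  λ = -3: algebraic multiplicity = 3, geometric multiplicity = 2

Determining the block sizes for each eigenvalue:
  λ = -3: 2 blocks summing to 3 forces exactly one block of size 2 and the rest size 1 → block sizes [2, 1]

Assembling the blocks gives a Jordan form
J =
  [-3,  1,  0]
  [ 0, -3,  0]
  [ 0,  0, -3]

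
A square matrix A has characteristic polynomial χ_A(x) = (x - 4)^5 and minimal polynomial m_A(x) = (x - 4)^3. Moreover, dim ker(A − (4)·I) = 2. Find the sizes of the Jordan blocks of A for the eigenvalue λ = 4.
Block sizes for λ = 4: [3, 2]

Step 1 — from the characteristic polynomial, algebraic multiplicity of λ = 4 is 5. From dim ker(A − (4)·I) = 2, there are exactly 2 Jordan blocks for λ = 4.
Step 2 — from the minimal polynomial, the factor (x − 4)^3 tells us the largest block for λ = 4 has size 3.
Step 3 — with total size 5, 2 blocks, and largest block 3, the block sizes (in nonincreasing order) are [3, 2].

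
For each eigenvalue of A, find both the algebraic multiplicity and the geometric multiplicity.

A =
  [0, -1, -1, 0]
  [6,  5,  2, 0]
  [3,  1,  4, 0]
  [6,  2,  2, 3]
λ = 3: alg = 4, geom = 3

Step 1 — factor the characteristic polynomial to read off the algebraic multiplicities:
  χ_A(x) = (x - 3)^4

Step 2 — compute geometric multiplicities via the rank-nullity identity g(λ) = n − rank(A − λI):
  rank(A − (3)·I) = 1, so dim ker(A − (3)·I) = n − 1 = 3

Summary:
  λ = 3: algebraic multiplicity = 4, geometric multiplicity = 3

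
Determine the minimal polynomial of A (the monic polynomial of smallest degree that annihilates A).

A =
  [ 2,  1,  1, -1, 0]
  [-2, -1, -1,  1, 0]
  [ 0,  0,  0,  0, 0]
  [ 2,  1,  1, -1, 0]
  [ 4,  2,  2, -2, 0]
x^2

The characteristic polynomial is χ_A(x) = x^5, so the eigenvalues are known. The minimal polynomial is
  m_A(x) = Π_λ (x − λ)^{k_λ}
where k_λ is the size of the *largest* Jordan block for λ (equivalently, the smallest k with (A − λI)^k v = 0 for every generalised eigenvector v of λ).

  λ = 0: largest Jordan block has size 2, contributing (x − 0)^2

So m_A(x) = x^2 = x^2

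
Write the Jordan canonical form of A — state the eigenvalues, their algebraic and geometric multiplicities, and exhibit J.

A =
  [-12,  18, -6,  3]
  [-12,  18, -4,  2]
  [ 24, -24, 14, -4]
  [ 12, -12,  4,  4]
J_2(6) ⊕ J_1(6) ⊕ J_1(6)

The characteristic polynomial is
  det(x·I − A) = x^4 - 24*x^3 + 216*x^2 - 864*x + 1296 = (x - 6)^4

Eigenvalues and multiplicities (the geometric multiplicity of λ is n − rank(A − λI), which equals the number of Jordan blocks for λ):
  λ = 6: algebraic multiplicity = 4, geometric multiplicity = 3

Determining the block sizes for each eigenvalue:
  λ = 6: 3 blocks summing to 4 forces exactly one block of size 2 and the rest size 1 → block sizes [2, 1, 1]

Assembling the blocks gives a Jordan form
J =
  [6, 1, 0, 0]
  [0, 6, 0, 0]
  [0, 0, 6, 0]
  [0, 0, 0, 6]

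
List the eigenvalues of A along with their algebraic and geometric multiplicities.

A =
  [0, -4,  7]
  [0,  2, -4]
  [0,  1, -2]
λ = 0: alg = 3, geom = 1

Step 1 — factor the characteristic polynomial to read off the algebraic multiplicities:
  χ_A(x) = x^3

Step 2 — compute geometric multiplicities via the rank-nullity identity g(λ) = n − rank(A − λI):
  rank(A − (0)·I) = 2, so dim ker(A − (0)·I) = n − 2 = 1

Summary:
  λ = 0: algebraic multiplicity = 3, geometric multiplicity = 1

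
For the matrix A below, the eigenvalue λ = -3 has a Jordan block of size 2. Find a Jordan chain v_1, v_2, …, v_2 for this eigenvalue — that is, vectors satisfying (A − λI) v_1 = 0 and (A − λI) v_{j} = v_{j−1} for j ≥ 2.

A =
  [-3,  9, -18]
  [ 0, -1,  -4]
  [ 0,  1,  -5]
A Jordan chain for λ = -3 of length 2:
v_1 = (9, 2, 1)ᵀ
v_2 = (0, 1, 0)ᵀ

Let N = A − (-3)·I. We want v_2 with N^2 v_2 = 0 but N^1 v_2 ≠ 0; then v_{j-1} := N · v_j for j = 2, …, 2.

Pick v_2 = (0, 1, 0)ᵀ.
Then v_1 = N · v_2 = (9, 2, 1)ᵀ.

Sanity check: (A − (-3)·I) v_1 = (0, 0, 0)ᵀ = 0. ✓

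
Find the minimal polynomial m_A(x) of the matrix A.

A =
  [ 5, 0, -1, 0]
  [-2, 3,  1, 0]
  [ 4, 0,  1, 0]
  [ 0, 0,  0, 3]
x^2 - 6*x + 9

The characteristic polynomial is χ_A(x) = (x - 3)^4, so the eigenvalues are known. The minimal polynomial is
  m_A(x) = Π_λ (x − λ)^{k_λ}
where k_λ is the size of the *largest* Jordan block for λ (equivalently, the smallest k with (A − λI)^k v = 0 for every generalised eigenvector v of λ).

  λ = 3: largest Jordan block has size 2, contributing (x − 3)^2

So m_A(x) = (x - 3)^2 = x^2 - 6*x + 9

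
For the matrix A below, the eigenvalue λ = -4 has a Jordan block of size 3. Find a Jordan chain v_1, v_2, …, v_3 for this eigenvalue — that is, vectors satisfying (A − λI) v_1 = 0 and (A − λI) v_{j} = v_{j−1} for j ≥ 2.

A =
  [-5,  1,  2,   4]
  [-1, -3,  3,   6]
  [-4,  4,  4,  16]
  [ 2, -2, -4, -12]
A Jordan chain for λ = -4 of length 3:
v_1 = (1, 1, 4, -2)ᵀ
v_2 = (2, 3, 8, -4)ᵀ
v_3 = (0, 0, 1, 0)ᵀ

Let N = A − (-4)·I. We want v_3 with N^3 v_3 = 0 but N^2 v_3 ≠ 0; then v_{j-1} := N · v_j for j = 3, …, 2.

Pick v_3 = (0, 0, 1, 0)ᵀ.
Then v_2 = N · v_3 = (2, 3, 8, -4)ᵀ.
Then v_1 = N · v_2 = (1, 1, 4, -2)ᵀ.

Sanity check: (A − (-4)·I) v_1 = (0, 0, 0, 0)ᵀ = 0. ✓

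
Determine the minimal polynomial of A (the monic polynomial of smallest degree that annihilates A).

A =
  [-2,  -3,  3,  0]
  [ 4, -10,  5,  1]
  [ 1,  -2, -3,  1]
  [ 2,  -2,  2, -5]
x^3 + 15*x^2 + 75*x + 125

The characteristic polynomial is χ_A(x) = (x + 5)^4, so the eigenvalues are known. The minimal polynomial is
  m_A(x) = Π_λ (x − λ)^{k_λ}
where k_λ is the size of the *largest* Jordan block for λ (equivalently, the smallest k with (A − λI)^k v = 0 for every generalised eigenvector v of λ).

  λ = -5: largest Jordan block has size 3, contributing (x + 5)^3

So m_A(x) = (x + 5)^3 = x^3 + 15*x^2 + 75*x + 125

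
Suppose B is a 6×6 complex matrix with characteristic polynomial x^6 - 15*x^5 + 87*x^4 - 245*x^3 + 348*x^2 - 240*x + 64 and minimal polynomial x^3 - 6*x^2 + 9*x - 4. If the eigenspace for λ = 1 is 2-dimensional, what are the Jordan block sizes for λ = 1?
Block sizes for λ = 1: [2, 1]

Step 1 — from the characteristic polynomial, algebraic multiplicity of λ = 1 is 3. From dim ker(B − (1)·I) = 2, there are exactly 2 Jordan blocks for λ = 1.
Step 2 — from the minimal polynomial, the factor (x − 1)^2 tells us the largest block for λ = 1 has size 2.
Step 3 — with total size 3, 2 blocks, and largest block 2, the block sizes (in nonincreasing order) are [2, 1].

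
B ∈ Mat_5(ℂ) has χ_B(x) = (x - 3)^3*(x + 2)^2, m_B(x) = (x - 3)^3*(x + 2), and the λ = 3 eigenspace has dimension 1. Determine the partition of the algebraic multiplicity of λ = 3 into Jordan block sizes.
Block sizes for λ = 3: [3]

Step 1 — from the characteristic polynomial, algebraic multiplicity of λ = 3 is 3. From dim ker(B − (3)·I) = 1, there are exactly 1 Jordan blocks for λ = 3.
Step 2 — from the minimal polynomial, the factor (x − 3)^3 tells us the largest block for λ = 3 has size 3.
Step 3 — with total size 3, 1 blocks, and largest block 3, the block sizes (in nonincreasing order) are [3].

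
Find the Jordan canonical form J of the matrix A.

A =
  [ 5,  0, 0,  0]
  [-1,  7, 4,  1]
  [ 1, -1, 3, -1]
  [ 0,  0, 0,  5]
J_3(5) ⊕ J_1(5)

The characteristic polynomial is
  det(x·I − A) = x^4 - 20*x^3 + 150*x^2 - 500*x + 625 = (x - 5)^4

Eigenvalues and multiplicities (the geometric multiplicity of λ is n − rank(A − λI), which equals the number of Jordan blocks for λ):
  λ = 5: algebraic multiplicity = 4, geometric multiplicity = 2

Determining the block sizes for each eigenvalue:
  λ = 5: with am = 4 and gm = 2, the partition is not yet determined (e.g. several partitions of 4 into 2 parts exist). Let N = A − (5)·I. Computing rank(N^1) = 2, rank(N^2) = 1, rank(N^3) = 0; the number of blocks of size ≥ j is rank(N^{j−1}) − rank(N^j), giving [2, 1, 1]. So we have 1 block(s) of size 3, 1 block(s) of size 1 → block sizes [3, 1]

Assembling the blocks gives a Jordan form
J =
  [5, 1, 0, 0]
  [0, 5, 1, 0]
  [0, 0, 5, 0]
  [0, 0, 0, 5]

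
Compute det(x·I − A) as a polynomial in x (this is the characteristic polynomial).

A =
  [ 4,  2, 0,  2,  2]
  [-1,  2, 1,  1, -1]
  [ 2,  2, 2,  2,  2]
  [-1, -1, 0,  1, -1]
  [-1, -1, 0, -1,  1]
x^5 - 10*x^4 + 40*x^3 - 80*x^2 + 80*x - 32

Expanding det(x·I − A) (e.g. by cofactor expansion or by noting that A is similar to its Jordan form J, which has the same characteristic polynomial as A) gives
  χ_A(x) = x^5 - 10*x^4 + 40*x^3 - 80*x^2 + 80*x - 32
which factors as (x - 2)^5. The eigenvalues (with algebraic multiplicities) are λ = 2 with multiplicity 5.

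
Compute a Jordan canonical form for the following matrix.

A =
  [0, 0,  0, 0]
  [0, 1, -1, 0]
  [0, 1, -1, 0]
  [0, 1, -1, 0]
J_2(0) ⊕ J_1(0) ⊕ J_1(0)

The characteristic polynomial is
  det(x·I − A) = x^4

Eigenvalues and multiplicities (the geometric multiplicity of λ is n − rank(A − λI), which equals the number of Jordan blocks for λ):
  λ = 0: algebraic multiplicity = 4, geometric multiplicity = 3

Determining the block sizes for each eigenvalue:
  λ = 0: 3 blocks summing to 4 forces exactly one block of size 2 and the rest size 1 → block sizes [2, 1, 1]

Assembling the blocks gives a Jordan form
J =
  [0, 1, 0, 0]
  [0, 0, 0, 0]
  [0, 0, 0, 0]
  [0, 0, 0, 0]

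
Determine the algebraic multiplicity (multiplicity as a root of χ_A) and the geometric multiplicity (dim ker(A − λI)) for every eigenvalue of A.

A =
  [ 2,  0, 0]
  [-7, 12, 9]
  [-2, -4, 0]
λ = 2: alg = 1, geom = 1; λ = 6: alg = 2, geom = 1

Step 1 — factor the characteristic polynomial to read off the algebraic multiplicities:
  χ_A(x) = (x - 6)^2*(x - 2)

Step 2 — compute geometric multiplicities via the rank-nullity identity g(λ) = n − rank(A − λI):
  rank(A − (2)·I) = 2, so dim ker(A − (2)·I) = n − 2 = 1
  rank(A − (6)·I) = 2, so dim ker(A − (6)·I) = n − 2 = 1

Summary:
  λ = 2: algebraic multiplicity = 1, geometric multiplicity = 1
  λ = 6: algebraic multiplicity = 2, geometric multiplicity = 1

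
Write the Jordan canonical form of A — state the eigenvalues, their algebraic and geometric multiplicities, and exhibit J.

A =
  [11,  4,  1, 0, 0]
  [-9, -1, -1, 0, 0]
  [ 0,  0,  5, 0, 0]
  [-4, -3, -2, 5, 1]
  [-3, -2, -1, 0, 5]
J_3(5) ⊕ J_2(5)

The characteristic polynomial is
  det(x·I − A) = x^5 - 25*x^4 + 250*x^3 - 1250*x^2 + 3125*x - 3125 = (x - 5)^5

Eigenvalues and multiplicities (the geometric multiplicity of λ is n − rank(A − λI), which equals the number of Jordan blocks for λ):
  λ = 5: algebraic multiplicity = 5, geometric multiplicity = 2

Determining the block sizes for each eigenvalue:
  λ = 5: with am = 5 and gm = 2, the partition is not yet determined (e.g. several partitions of 5 into 2 parts exist). Let N = A − (5)·I. Computing rank(N^1) = 3, rank(N^2) = 1, rank(N^3) = 0; the number of blocks of size ≥ j is rank(N^{j−1}) − rank(N^j), giving [2, 2, 1]. So we have 1 block(s) of size 3, 1 block(s) of size 2 → block sizes [3, 2]

Assembling the blocks gives a Jordan form
J =
  [5, 1, 0, 0, 0]
  [0, 5, 1, 0, 0]
  [0, 0, 5, 0, 0]
  [0, 0, 0, 5, 1]
  [0, 0, 0, 0, 5]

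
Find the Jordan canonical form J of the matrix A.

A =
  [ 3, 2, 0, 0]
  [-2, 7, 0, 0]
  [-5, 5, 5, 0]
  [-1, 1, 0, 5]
J_2(5) ⊕ J_1(5) ⊕ J_1(5)

The characteristic polynomial is
  det(x·I − A) = x^4 - 20*x^3 + 150*x^2 - 500*x + 625 = (x - 5)^4

Eigenvalues and multiplicities (the geometric multiplicity of λ is n − rank(A − λI), which equals the number of Jordan blocks for λ):
  λ = 5: algebraic multiplicity = 4, geometric multiplicity = 3

Determining the block sizes for each eigenvalue:
  λ = 5: 3 blocks summing to 4 forces exactly one block of size 2 and the rest size 1 → block sizes [2, 1, 1]

Assembling the blocks gives a Jordan form
J =
  [5, 1, 0, 0]
  [0, 5, 0, 0]
  [0, 0, 5, 0]
  [0, 0, 0, 5]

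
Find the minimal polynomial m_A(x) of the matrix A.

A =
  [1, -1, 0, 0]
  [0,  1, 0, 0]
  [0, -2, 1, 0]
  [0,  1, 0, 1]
x^2 - 2*x + 1

The characteristic polynomial is χ_A(x) = (x - 1)^4, so the eigenvalues are known. The minimal polynomial is
  m_A(x) = Π_λ (x − λ)^{k_λ}
where k_λ is the size of the *largest* Jordan block for λ (equivalently, the smallest k with (A − λI)^k v = 0 for every generalised eigenvector v of λ).

  λ = 1: largest Jordan block has size 2, contributing (x − 1)^2

So m_A(x) = (x - 1)^2 = x^2 - 2*x + 1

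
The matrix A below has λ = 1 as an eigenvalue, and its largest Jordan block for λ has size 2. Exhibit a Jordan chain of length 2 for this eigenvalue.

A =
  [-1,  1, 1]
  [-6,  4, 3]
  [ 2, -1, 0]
A Jordan chain for λ = 1 of length 2:
v_1 = (-2, -6, 2)ᵀ
v_2 = (1, 0, 0)ᵀ

Let N = A − (1)·I. We want v_2 with N^2 v_2 = 0 but N^1 v_2 ≠ 0; then v_{j-1} := N · v_j for j = 2, …, 2.

Pick v_2 = (1, 0, 0)ᵀ.
Then v_1 = N · v_2 = (-2, -6, 2)ᵀ.

Sanity check: (A − (1)·I) v_1 = (0, 0, 0)ᵀ = 0. ✓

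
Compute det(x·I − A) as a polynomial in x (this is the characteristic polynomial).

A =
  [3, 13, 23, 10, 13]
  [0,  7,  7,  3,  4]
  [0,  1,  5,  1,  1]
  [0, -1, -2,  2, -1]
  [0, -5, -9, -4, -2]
x^5 - 15*x^4 + 90*x^3 - 270*x^2 + 405*x - 243

Expanding det(x·I − A) (e.g. by cofactor expansion or by noting that A is similar to its Jordan form J, which has the same characteristic polynomial as A) gives
  χ_A(x) = x^5 - 15*x^4 + 90*x^3 - 270*x^2 + 405*x - 243
which factors as (x - 3)^5. The eigenvalues (with algebraic multiplicities) are λ = 3 with multiplicity 5.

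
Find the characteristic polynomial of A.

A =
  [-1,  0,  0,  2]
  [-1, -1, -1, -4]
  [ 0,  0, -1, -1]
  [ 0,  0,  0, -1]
x^4 + 4*x^3 + 6*x^2 + 4*x + 1

Expanding det(x·I − A) (e.g. by cofactor expansion or by noting that A is similar to its Jordan form J, which has the same characteristic polynomial as A) gives
  χ_A(x) = x^4 + 4*x^3 + 6*x^2 + 4*x + 1
which factors as (x + 1)^4. The eigenvalues (with algebraic multiplicities) are λ = -1 with multiplicity 4.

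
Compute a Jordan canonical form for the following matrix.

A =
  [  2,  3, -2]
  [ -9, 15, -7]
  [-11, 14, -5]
J_3(4)

The characteristic polynomial is
  det(x·I − A) = x^3 - 12*x^2 + 48*x - 64 = (x - 4)^3

Eigenvalues and multiplicities (the geometric multiplicity of λ is n − rank(A − λI), which equals the number of Jordan blocks for λ):
  λ = 4: algebraic multiplicity = 3, geometric multiplicity = 1

Determining the block sizes for each eigenvalue:
  λ = 4: one block (gm = 1), so the single block has size am = 3 → block sizes [3]

Assembling the blocks gives a Jordan form
J =
  [4, 1, 0]
  [0, 4, 1]
  [0, 0, 4]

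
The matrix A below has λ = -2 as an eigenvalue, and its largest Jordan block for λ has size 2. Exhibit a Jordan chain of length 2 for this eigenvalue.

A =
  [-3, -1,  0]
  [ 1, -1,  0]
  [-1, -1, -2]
A Jordan chain for λ = -2 of length 2:
v_1 = (-1, 1, -1)ᵀ
v_2 = (1, 0, 0)ᵀ

Let N = A − (-2)·I. We want v_2 with N^2 v_2 = 0 but N^1 v_2 ≠ 0; then v_{j-1} := N · v_j for j = 2, …, 2.

Pick v_2 = (1, 0, 0)ᵀ.
Then v_1 = N · v_2 = (-1, 1, -1)ᵀ.

Sanity check: (A − (-2)·I) v_1 = (0, 0, 0)ᵀ = 0. ✓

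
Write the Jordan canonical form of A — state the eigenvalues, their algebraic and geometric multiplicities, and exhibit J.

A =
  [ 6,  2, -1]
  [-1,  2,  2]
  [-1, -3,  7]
J_3(5)

The characteristic polynomial is
  det(x·I − A) = x^3 - 15*x^2 + 75*x - 125 = (x - 5)^3

Eigenvalues and multiplicities (the geometric multiplicity of λ is n − rank(A − λI), which equals the number of Jordan blocks for λ):
  λ = 5: algebraic multiplicity = 3, geometric multiplicity = 1

Determining the block sizes for each eigenvalue:
  λ = 5: one block (gm = 1), so the single block has size am = 3 → block sizes [3]

Assembling the blocks gives a Jordan form
J =
  [5, 1, 0]
  [0, 5, 1]
  [0, 0, 5]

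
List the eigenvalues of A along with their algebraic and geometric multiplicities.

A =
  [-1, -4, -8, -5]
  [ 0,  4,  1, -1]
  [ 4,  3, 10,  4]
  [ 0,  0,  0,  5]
λ = 3: alg = 1, geom = 1; λ = 5: alg = 3, geom = 1

Step 1 — factor the characteristic polynomial to read off the algebraic multiplicities:
  χ_A(x) = (x - 5)^3*(x - 3)

Step 2 — compute geometric multiplicities via the rank-nullity identity g(λ) = n − rank(A − λI):
  rank(A − (3)·I) = 3, so dim ker(A − (3)·I) = n − 3 = 1
  rank(A − (5)·I) = 3, so dim ker(A − (5)·I) = n − 3 = 1

Summary:
  λ = 3: algebraic multiplicity = 1, geometric multiplicity = 1
  λ = 5: algebraic multiplicity = 3, geometric multiplicity = 1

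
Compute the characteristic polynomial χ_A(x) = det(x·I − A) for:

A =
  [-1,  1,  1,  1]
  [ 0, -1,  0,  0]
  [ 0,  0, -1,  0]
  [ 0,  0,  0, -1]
x^4 + 4*x^3 + 6*x^2 + 4*x + 1

Expanding det(x·I − A) (e.g. by cofactor expansion or by noting that A is similar to its Jordan form J, which has the same characteristic polynomial as A) gives
  χ_A(x) = x^4 + 4*x^3 + 6*x^2 + 4*x + 1
which factors as (x + 1)^4. The eigenvalues (with algebraic multiplicities) are λ = -1 with multiplicity 4.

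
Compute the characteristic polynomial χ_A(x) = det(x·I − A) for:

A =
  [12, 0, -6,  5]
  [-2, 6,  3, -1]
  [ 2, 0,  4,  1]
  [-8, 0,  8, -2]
x^4 - 20*x^3 + 144*x^2 - 432*x + 432

Expanding det(x·I − A) (e.g. by cofactor expansion or by noting that A is similar to its Jordan form J, which has the same characteristic polynomial as A) gives
  χ_A(x) = x^4 - 20*x^3 + 144*x^2 - 432*x + 432
which factors as (x - 6)^3*(x - 2). The eigenvalues (with algebraic multiplicities) are λ = 2 with multiplicity 1, λ = 6 with multiplicity 3.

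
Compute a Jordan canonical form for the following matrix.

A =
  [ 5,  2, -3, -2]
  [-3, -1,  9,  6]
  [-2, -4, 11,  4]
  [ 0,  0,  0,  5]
J_3(5) ⊕ J_1(5)

The characteristic polynomial is
  det(x·I − A) = x^4 - 20*x^3 + 150*x^2 - 500*x + 625 = (x - 5)^4

Eigenvalues and multiplicities (the geometric multiplicity of λ is n − rank(A − λI), which equals the number of Jordan blocks for λ):
  λ = 5: algebraic multiplicity = 4, geometric multiplicity = 2

Determining the block sizes for each eigenvalue:
  λ = 5: with am = 4 and gm = 2, the partition is not yet determined (e.g. several partitions of 4 into 2 parts exist). Let N = A − (5)·I. Computing rank(N^1) = 2, rank(N^2) = 1, rank(N^3) = 0; the number of blocks of size ≥ j is rank(N^{j−1}) − rank(N^j), giving [2, 1, 1]. So we have 1 block(s) of size 3, 1 block(s) of size 1 → block sizes [3, 1]

Assembling the blocks gives a Jordan form
J =
  [5, 1, 0, 0]
  [0, 5, 1, 0]
  [0, 0, 5, 0]
  [0, 0, 0, 5]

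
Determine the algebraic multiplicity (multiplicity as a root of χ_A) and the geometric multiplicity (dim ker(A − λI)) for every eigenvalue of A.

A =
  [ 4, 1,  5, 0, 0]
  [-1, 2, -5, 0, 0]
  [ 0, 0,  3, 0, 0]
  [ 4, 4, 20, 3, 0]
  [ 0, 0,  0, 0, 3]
λ = 3: alg = 5, geom = 4

Step 1 — factor the characteristic polynomial to read off the algebraic multiplicities:
  χ_A(x) = (x - 3)^5

Step 2 — compute geometric multiplicities via the rank-nullity identity g(λ) = n − rank(A − λI):
  rank(A − (3)·I) = 1, so dim ker(A − (3)·I) = n − 1 = 4

Summary:
  λ = 3: algebraic multiplicity = 5, geometric multiplicity = 4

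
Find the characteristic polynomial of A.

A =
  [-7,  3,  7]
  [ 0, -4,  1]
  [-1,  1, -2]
x^3 + 13*x^2 + 56*x + 80

Expanding det(x·I − A) (e.g. by cofactor expansion or by noting that A is similar to its Jordan form J, which has the same characteristic polynomial as A) gives
  χ_A(x) = x^3 + 13*x^2 + 56*x + 80
which factors as (x + 4)^2*(x + 5). The eigenvalues (with algebraic multiplicities) are λ = -5 with multiplicity 1, λ = -4 with multiplicity 2.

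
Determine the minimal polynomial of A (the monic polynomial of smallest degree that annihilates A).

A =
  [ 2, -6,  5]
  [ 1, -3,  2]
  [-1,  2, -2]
x^3 + 3*x^2 + 3*x + 1

The characteristic polynomial is χ_A(x) = (x + 1)^3, so the eigenvalues are known. The minimal polynomial is
  m_A(x) = Π_λ (x − λ)^{k_λ}
where k_λ is the size of the *largest* Jordan block for λ (equivalently, the smallest k with (A − λI)^k v = 0 for every generalised eigenvector v of λ).

  λ = -1: largest Jordan block has size 3, contributing (x + 1)^3

So m_A(x) = (x + 1)^3 = x^3 + 3*x^2 + 3*x + 1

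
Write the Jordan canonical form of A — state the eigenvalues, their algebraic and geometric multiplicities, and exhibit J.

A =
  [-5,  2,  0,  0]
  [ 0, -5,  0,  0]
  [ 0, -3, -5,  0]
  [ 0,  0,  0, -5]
J_2(-5) ⊕ J_1(-5) ⊕ J_1(-5)

The characteristic polynomial is
  det(x·I − A) = x^4 + 20*x^3 + 150*x^2 + 500*x + 625 = (x + 5)^4

Eigenvalues and multiplicities (the geometric multiplicity of λ is n − rank(A − λI), which equals the number of Jordan blocks for λ):
  λ = -5: algebraic multiplicity = 4, geometric multiplicity = 3

Determining the block sizes for each eigenvalue:
  λ = -5: 3 blocks summing to 4 forces exactly one block of size 2 and the rest size 1 → block sizes [2, 1, 1]

Assembling the blocks gives a Jordan form
J =
  [-5,  1,  0,  0]
  [ 0, -5,  0,  0]
  [ 0,  0, -5,  0]
  [ 0,  0,  0, -5]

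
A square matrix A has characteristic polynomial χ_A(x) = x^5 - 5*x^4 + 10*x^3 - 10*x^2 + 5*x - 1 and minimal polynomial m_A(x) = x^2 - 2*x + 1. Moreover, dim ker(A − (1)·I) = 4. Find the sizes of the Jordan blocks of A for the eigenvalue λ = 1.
Block sizes for λ = 1: [2, 1, 1, 1]

Step 1 — from the characteristic polynomial, algebraic multiplicity of λ = 1 is 5. From dim ker(A − (1)·I) = 4, there are exactly 4 Jordan blocks for λ = 1.
Step 2 — from the minimal polynomial, the factor (x − 1)^2 tells us the largest block for λ = 1 has size 2.
Step 3 — with total size 5, 4 blocks, and largest block 2, the block sizes (in nonincreasing order) are [2, 1, 1, 1].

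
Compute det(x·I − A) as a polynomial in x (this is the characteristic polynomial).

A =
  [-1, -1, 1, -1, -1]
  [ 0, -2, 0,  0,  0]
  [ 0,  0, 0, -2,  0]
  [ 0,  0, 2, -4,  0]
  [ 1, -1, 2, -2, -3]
x^5 + 10*x^4 + 40*x^3 + 80*x^2 + 80*x + 32

Expanding det(x·I − A) (e.g. by cofactor expansion or by noting that A is similar to its Jordan form J, which has the same characteristic polynomial as A) gives
  χ_A(x) = x^5 + 10*x^4 + 40*x^3 + 80*x^2 + 80*x + 32
which factors as (x + 2)^5. The eigenvalues (with algebraic multiplicities) are λ = -2 with multiplicity 5.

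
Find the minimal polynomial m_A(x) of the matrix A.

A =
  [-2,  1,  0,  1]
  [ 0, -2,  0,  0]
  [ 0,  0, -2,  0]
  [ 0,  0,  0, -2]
x^2 + 4*x + 4

The characteristic polynomial is χ_A(x) = (x + 2)^4, so the eigenvalues are known. The minimal polynomial is
  m_A(x) = Π_λ (x − λ)^{k_λ}
where k_λ is the size of the *largest* Jordan block for λ (equivalently, the smallest k with (A − λI)^k v = 0 for every generalised eigenvector v of λ).

  λ = -2: largest Jordan block has size 2, contributing (x + 2)^2

So m_A(x) = (x + 2)^2 = x^2 + 4*x + 4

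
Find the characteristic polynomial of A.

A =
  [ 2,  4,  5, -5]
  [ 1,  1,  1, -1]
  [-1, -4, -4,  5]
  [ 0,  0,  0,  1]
x^4 - 6*x^2 + 8*x - 3

Expanding det(x·I − A) (e.g. by cofactor expansion or by noting that A is similar to its Jordan form J, which has the same characteristic polynomial as A) gives
  χ_A(x) = x^4 - 6*x^2 + 8*x - 3
which factors as (x - 1)^3*(x + 3). The eigenvalues (with algebraic multiplicities) are λ = -3 with multiplicity 1, λ = 1 with multiplicity 3.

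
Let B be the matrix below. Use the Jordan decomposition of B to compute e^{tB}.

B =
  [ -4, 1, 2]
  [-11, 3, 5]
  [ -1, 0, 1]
e^{tB} =
  [3*t^2/2 - 4*t + 1, -t^2/2 + t, -t^2/2 + 2*t]
  [3*t^2 - 11*t, -t^2 + 3*t + 1, -t^2 + 5*t]
  [3*t^2/2 - t, -t^2/2, -t^2/2 + t + 1]

Strategy: write B = P · J · P⁻¹ where J is a Jordan canonical form, so e^{tB} = P · e^{tJ} · P⁻¹, and e^{tJ} can be computed block-by-block.

B has Jordan form
J =
  [0, 1, 0]
  [0, 0, 1]
  [0, 0, 0]
(up to reordering of blocks).

Per-block formulas:
  For a 3×3 Jordan block J_3(0): exp(t · J_3(0)) = e^(0t)·(I + t·N + (t^2/2)·N^2), where N is the 3×3 nilpotent shift.

After assembling e^{tJ} and conjugating by P, we get:

e^{tB} =
  [3*t^2/2 - 4*t + 1, -t^2/2 + t, -t^2/2 + 2*t]
  [3*t^2 - 11*t, -t^2 + 3*t + 1, -t^2 + 5*t]
  [3*t^2/2 - t, -t^2/2, -t^2/2 + t + 1]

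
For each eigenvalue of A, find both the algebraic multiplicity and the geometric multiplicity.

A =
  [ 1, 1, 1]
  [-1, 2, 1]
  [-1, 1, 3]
λ = 2: alg = 3, geom = 1

Step 1 — factor the characteristic polynomial to read off the algebraic multiplicities:
  χ_A(x) = (x - 2)^3

Step 2 — compute geometric multiplicities via the rank-nullity identity g(λ) = n − rank(A − λI):
  rank(A − (2)·I) = 2, so dim ker(A − (2)·I) = n − 2 = 1

Summary:
  λ = 2: algebraic multiplicity = 3, geometric multiplicity = 1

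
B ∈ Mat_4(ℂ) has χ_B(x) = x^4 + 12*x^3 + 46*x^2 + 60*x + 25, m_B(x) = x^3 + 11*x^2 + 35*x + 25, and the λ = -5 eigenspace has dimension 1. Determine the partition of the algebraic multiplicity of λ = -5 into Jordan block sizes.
Block sizes for λ = -5: [2]

Step 1 — from the characteristic polynomial, algebraic multiplicity of λ = -5 is 2. From dim ker(B − (-5)·I) = 1, there are exactly 1 Jordan blocks for λ = -5.
Step 2 — from the minimal polynomial, the factor (x + 5)^2 tells us the largest block for λ = -5 has size 2.
Step 3 — with total size 2, 1 blocks, and largest block 2, the block sizes (in nonincreasing order) are [2].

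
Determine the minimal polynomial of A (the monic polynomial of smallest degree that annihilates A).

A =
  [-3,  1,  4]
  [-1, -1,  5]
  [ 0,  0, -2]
x^3 + 6*x^2 + 12*x + 8

The characteristic polynomial is χ_A(x) = (x + 2)^3, so the eigenvalues are known. The minimal polynomial is
  m_A(x) = Π_λ (x − λ)^{k_λ}
where k_λ is the size of the *largest* Jordan block for λ (equivalently, the smallest k with (A − λI)^k v = 0 for every generalised eigenvector v of λ).

  λ = -2: largest Jordan block has size 3, contributing (x + 2)^3

So m_A(x) = (x + 2)^3 = x^3 + 6*x^2 + 12*x + 8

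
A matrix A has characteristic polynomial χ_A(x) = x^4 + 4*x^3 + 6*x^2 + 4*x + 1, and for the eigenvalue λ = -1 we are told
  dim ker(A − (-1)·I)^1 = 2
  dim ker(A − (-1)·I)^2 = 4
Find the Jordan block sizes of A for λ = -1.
Block sizes for λ = -1: [2, 2]

From the dimensions of kernels of powers, the number of Jordan blocks of size at least j is d_j − d_{j−1} where d_j = dim ker(N^j) (with d_0 = 0). Computing the differences gives [2, 2].
The number of blocks of size exactly k is (#blocks of size ≥ k) − (#blocks of size ≥ k + 1), so the partition is: 2 block(s) of size 2.
In nonincreasing order the block sizes are [2, 2].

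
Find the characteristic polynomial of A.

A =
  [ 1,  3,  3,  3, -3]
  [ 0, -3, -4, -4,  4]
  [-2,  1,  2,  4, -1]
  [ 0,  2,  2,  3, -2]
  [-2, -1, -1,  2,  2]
x^5 - 5*x^4 + 10*x^3 - 10*x^2 + 5*x - 1

Expanding det(x·I − A) (e.g. by cofactor expansion or by noting that A is similar to its Jordan form J, which has the same characteristic polynomial as A) gives
  χ_A(x) = x^5 - 5*x^4 + 10*x^3 - 10*x^2 + 5*x - 1
which factors as (x - 1)^5. The eigenvalues (with algebraic multiplicities) are λ = 1 with multiplicity 5.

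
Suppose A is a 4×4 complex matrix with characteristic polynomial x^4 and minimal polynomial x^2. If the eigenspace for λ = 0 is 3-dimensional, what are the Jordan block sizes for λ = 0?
Block sizes for λ = 0: [2, 1, 1]

Step 1 — from the characteristic polynomial, algebraic multiplicity of λ = 0 is 4. From dim ker(A − (0)·I) = 3, there are exactly 3 Jordan blocks for λ = 0.
Step 2 — from the minimal polynomial, the factor (x − 0)^2 tells us the largest block for λ = 0 has size 2.
Step 3 — with total size 4, 3 blocks, and largest block 2, the block sizes (in nonincreasing order) are [2, 1, 1].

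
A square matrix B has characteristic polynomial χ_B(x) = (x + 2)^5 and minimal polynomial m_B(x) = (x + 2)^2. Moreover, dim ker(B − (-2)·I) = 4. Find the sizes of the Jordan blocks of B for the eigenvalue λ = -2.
Block sizes for λ = -2: [2, 1, 1, 1]

Step 1 — from the characteristic polynomial, algebraic multiplicity of λ = -2 is 5. From dim ker(B − (-2)·I) = 4, there are exactly 4 Jordan blocks for λ = -2.
Step 2 — from the minimal polynomial, the factor (x + 2)^2 tells us the largest block for λ = -2 has size 2.
Step 3 — with total size 5, 4 blocks, and largest block 2, the block sizes (in nonincreasing order) are [2, 1, 1, 1].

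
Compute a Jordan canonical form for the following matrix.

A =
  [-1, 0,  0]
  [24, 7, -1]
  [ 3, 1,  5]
J_1(-1) ⊕ J_2(6)

The characteristic polynomial is
  det(x·I − A) = x^3 - 11*x^2 + 24*x + 36 = (x - 6)^2*(x + 1)

Eigenvalues and multiplicities (the geometric multiplicity of λ is n − rank(A − λI), which equals the number of Jordan blocks for λ):
  λ = -1: algebraic multiplicity = 1, geometric multiplicity = 1
  λ = 6: algebraic multiplicity = 2, geometric multiplicity = 1

Determining the block sizes for each eigenvalue:
  λ = -1: one block (gm = 1), so the single block has size am = 1 → block sizes [1]
  λ = 6: one block (gm = 1), so the single block has size am = 2 → block sizes [2]

Assembling the blocks gives a Jordan form
J =
  [-1, 0, 0]
  [ 0, 6, 1]
  [ 0, 0, 6]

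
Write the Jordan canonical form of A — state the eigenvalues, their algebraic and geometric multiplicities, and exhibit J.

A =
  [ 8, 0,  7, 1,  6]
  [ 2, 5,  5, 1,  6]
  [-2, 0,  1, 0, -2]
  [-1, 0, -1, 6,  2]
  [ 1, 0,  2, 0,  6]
J_3(5) ⊕ J_1(5) ⊕ J_1(6)

The characteristic polynomial is
  det(x·I − A) = x^5 - 26*x^4 + 270*x^3 - 1400*x^2 + 3625*x - 3750 = (x - 6)*(x - 5)^4

Eigenvalues and multiplicities (the geometric multiplicity of λ is n − rank(A − λI), which equals the number of Jordan blocks for λ):
  λ = 5: algebraic multiplicity = 4, geometric multiplicity = 2
  λ = 6: algebraic multiplicity = 1, geometric multiplicity = 1

Determining the block sizes for each eigenvalue:
  λ = 5: with am = 4 and gm = 2, the partition is not yet determined (e.g. several partitions of 4 into 2 parts exist). Let N = A − (5)·I. Computing rank(N^1) = 3, rank(N^2) = 2, rank(N^3) = 1; the number of blocks of size ≥ j is rank(N^{j−1}) − rank(N^j), giving [2, 1, 1]. So we have 1 block(s) of size 3, 1 block(s) of size 1 → block sizes [3, 1]
  λ = 6: one block (gm = 1), so the single block has size am = 1 → block sizes [1]

Assembling the blocks gives a Jordan form
J =
  [5, 1, 0, 0, 0]
  [0, 5, 1, 0, 0]
  [0, 0, 5, 0, 0]
  [0, 0, 0, 5, 0]
  [0, 0, 0, 0, 6]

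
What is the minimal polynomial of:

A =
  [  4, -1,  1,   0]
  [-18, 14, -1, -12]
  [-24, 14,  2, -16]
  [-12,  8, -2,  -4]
x^3 - 12*x^2 + 48*x - 64

The characteristic polynomial is χ_A(x) = (x - 4)^4, so the eigenvalues are known. The minimal polynomial is
  m_A(x) = Π_λ (x − λ)^{k_λ}
where k_λ is the size of the *largest* Jordan block for λ (equivalently, the smallest k with (A − λI)^k v = 0 for every generalised eigenvector v of λ).

  λ = 4: largest Jordan block has size 3, contributing (x − 4)^3

So m_A(x) = (x - 4)^3 = x^3 - 12*x^2 + 48*x - 64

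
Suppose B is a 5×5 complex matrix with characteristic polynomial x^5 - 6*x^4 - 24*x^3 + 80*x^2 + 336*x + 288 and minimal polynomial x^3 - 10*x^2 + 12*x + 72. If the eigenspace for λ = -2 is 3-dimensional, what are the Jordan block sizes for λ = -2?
Block sizes for λ = -2: [1, 1, 1]

Step 1 — from the characteristic polynomial, algebraic multiplicity of λ = -2 is 3. From dim ker(B − (-2)·I) = 3, there are exactly 3 Jordan blocks for λ = -2.
Step 2 — from the minimal polynomial, the factor (x + 2) tells us the largest block for λ = -2 has size 1.
Step 3 — with total size 3, 3 blocks, and largest block 1, the block sizes (in nonincreasing order) are [1, 1, 1].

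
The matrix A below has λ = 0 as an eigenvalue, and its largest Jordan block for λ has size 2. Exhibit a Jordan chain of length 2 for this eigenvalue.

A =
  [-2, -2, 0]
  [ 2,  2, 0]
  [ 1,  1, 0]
A Jordan chain for λ = 0 of length 2:
v_1 = (-2, 2, 1)ᵀ
v_2 = (1, 0, 0)ᵀ

Let N = A − (0)·I. We want v_2 with N^2 v_2 = 0 but N^1 v_2 ≠ 0; then v_{j-1} := N · v_j for j = 2, …, 2.

Pick v_2 = (1, 0, 0)ᵀ.
Then v_1 = N · v_2 = (-2, 2, 1)ᵀ.

Sanity check: (A − (0)·I) v_1 = (0, 0, 0)ᵀ = 0. ✓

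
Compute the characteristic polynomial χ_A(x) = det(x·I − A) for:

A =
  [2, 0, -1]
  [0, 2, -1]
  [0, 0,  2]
x^3 - 6*x^2 + 12*x - 8

Expanding det(x·I − A) (e.g. by cofactor expansion or by noting that A is similar to its Jordan form J, which has the same characteristic polynomial as A) gives
  χ_A(x) = x^3 - 6*x^2 + 12*x - 8
which factors as (x - 2)^3. The eigenvalues (with algebraic multiplicities) are λ = 2 with multiplicity 3.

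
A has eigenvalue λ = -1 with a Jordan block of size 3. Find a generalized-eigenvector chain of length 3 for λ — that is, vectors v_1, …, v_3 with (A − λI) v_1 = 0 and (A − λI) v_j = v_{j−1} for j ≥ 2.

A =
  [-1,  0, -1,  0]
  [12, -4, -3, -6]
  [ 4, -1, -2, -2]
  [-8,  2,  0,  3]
A Jordan chain for λ = -1 of length 3:
v_1 = (-4, 0, 0, -8)ᵀ
v_2 = (0, 12, 4, -8)ᵀ
v_3 = (1, 0, 0, 0)ᵀ

Let N = A − (-1)·I. We want v_3 with N^3 v_3 = 0 but N^2 v_3 ≠ 0; then v_{j-1} := N · v_j for j = 3, …, 2.

Pick v_3 = (1, 0, 0, 0)ᵀ.
Then v_2 = N · v_3 = (0, 12, 4, -8)ᵀ.
Then v_1 = N · v_2 = (-4, 0, 0, -8)ᵀ.

Sanity check: (A − (-1)·I) v_1 = (0, 0, 0, 0)ᵀ = 0. ✓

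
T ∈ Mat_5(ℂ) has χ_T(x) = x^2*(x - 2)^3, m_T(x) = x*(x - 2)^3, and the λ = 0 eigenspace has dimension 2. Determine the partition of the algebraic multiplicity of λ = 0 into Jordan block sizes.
Block sizes for λ = 0: [1, 1]

Step 1 — from the characteristic polynomial, algebraic multiplicity of λ = 0 is 2. From dim ker(T − (0)·I) = 2, there are exactly 2 Jordan blocks for λ = 0.
Step 2 — from the minimal polynomial, the factor (x − 0) tells us the largest block for λ = 0 has size 1.
Step 3 — with total size 2, 2 blocks, and largest block 1, the block sizes (in nonincreasing order) are [1, 1].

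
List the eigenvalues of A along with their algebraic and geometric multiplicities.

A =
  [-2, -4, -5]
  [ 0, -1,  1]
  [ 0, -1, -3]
λ = -2: alg = 3, geom = 1

Step 1 — factor the characteristic polynomial to read off the algebraic multiplicities:
  χ_A(x) = (x + 2)^3

Step 2 — compute geometric multiplicities via the rank-nullity identity g(λ) = n − rank(A − λI):
  rank(A − (-2)·I) = 2, so dim ker(A − (-2)·I) = n − 2 = 1

Summary:
  λ = -2: algebraic multiplicity = 3, geometric multiplicity = 1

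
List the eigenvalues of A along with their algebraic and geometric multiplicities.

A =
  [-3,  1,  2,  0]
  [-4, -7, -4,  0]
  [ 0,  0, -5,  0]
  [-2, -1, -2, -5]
λ = -5: alg = 4, geom = 3

Step 1 — factor the characteristic polynomial to read off the algebraic multiplicities:
  χ_A(x) = (x + 5)^4

Step 2 — compute geometric multiplicities via the rank-nullity identity g(λ) = n − rank(A − λI):
  rank(A − (-5)·I) = 1, so dim ker(A − (-5)·I) = n − 1 = 3

Summary:
  λ = -5: algebraic multiplicity = 4, geometric multiplicity = 3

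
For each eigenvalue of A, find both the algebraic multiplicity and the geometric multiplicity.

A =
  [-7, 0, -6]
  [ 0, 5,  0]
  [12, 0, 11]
λ = -1: alg = 1, geom = 1; λ = 5: alg = 2, geom = 2

Step 1 — factor the characteristic polynomial to read off the algebraic multiplicities:
  χ_A(x) = (x - 5)^2*(x + 1)

Step 2 — compute geometric multiplicities via the rank-nullity identity g(λ) = n − rank(A − λI):
  rank(A − (-1)·I) = 2, so dim ker(A − (-1)·I) = n − 2 = 1
  rank(A − (5)·I) = 1, so dim ker(A − (5)·I) = n − 1 = 2

Summary:
  λ = -1: algebraic multiplicity = 1, geometric multiplicity = 1
  λ = 5: algebraic multiplicity = 2, geometric multiplicity = 2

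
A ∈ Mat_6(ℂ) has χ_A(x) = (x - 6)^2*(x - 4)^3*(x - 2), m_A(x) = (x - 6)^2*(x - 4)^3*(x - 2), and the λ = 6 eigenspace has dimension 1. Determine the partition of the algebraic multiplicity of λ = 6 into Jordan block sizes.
Block sizes for λ = 6: [2]

Step 1 — from the characteristic polynomial, algebraic multiplicity of λ = 6 is 2. From dim ker(A − (6)·I) = 1, there are exactly 1 Jordan blocks for λ = 6.
Step 2 — from the minimal polynomial, the factor (x − 6)^2 tells us the largest block for λ = 6 has size 2.
Step 3 — with total size 2, 1 blocks, and largest block 2, the block sizes (in nonincreasing order) are [2].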